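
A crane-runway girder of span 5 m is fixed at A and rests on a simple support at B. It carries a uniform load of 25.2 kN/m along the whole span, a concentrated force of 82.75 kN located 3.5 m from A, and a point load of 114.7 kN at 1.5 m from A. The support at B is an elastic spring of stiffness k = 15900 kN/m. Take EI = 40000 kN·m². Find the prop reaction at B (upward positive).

R_B = 101.7 kN

Remove the prop at B; the released (primary) structure is a cantilever built in at A.
Free-end deflection of the primary structure under the applied loading (downward +):
  UDL 25.2: wL⁴/(8EI) = 1969/EI
  point load 82.75 at a = 3.5: Pa²(3L − a)/(6EI) = 1943/EI
  point load 114.7 at a = 1.5: Pa²(3L − a)/(6EI) = 580.7/EI
  δ_0 = 4492/EI
Tip deflection under a unit load at B: L³/(3EI) = 41.67/EI.
With EI = 40000 kN·m²: δ_0 = 0.11231 m and δ_{BB} = 0.001042 m/kN.
Compatibility — the spring shortens by R_B/k under the reaction it provides: δ_0 − R_B·δ_{BB} = R_B/k. With 1/k = 0.000063 m/kN, R_B = δ_0 / (δ_{BB} + 1/k) = 0.11231 / (0.001042 + 0.000063) = 101.7 kN.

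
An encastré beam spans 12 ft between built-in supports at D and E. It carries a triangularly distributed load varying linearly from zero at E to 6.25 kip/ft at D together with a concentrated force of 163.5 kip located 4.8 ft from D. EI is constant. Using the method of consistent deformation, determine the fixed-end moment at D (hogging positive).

Take the two fixed-end moments M_D, M_E as redundants; the released structure is the simple span DE.
End rotations of the released simple span under the applied load (×1/EI):
  at D: triangular load, peak 6.25: w₀L³/(45EI) = 240/EI
  at E: triangular load, peak 6.25: 7w₀L³/(360EI) = 210/EI
  at D: point load 163.5 at a = 4.8: Pab(L + b)/(6LEI) = 1507/EI
  at E: point load 163.5 at a = 4.8: Pab(L + a)/(6LEI) = 1318/EI
  θ_D0 = 1747/EI,  θ_E0 = 1528/EI
Flexibility coefficients: a unit moment at one end gives L/(3EI) there and L/(6EI) at the far end, so f₁₁ = f₂₂ = 4/EI and f₁₂ = f₂₁ = 2/EI.
Compatibility — zero rotation at each built-in end:
  4 M_D + 2 M_E = 1747
  2 M_D + 4 M_E = 1528
Solving the pair gives M_D = 327.5 kip·ft and M_E = 218.4 kip·ft (hogging).

M_D = 327.5 kip·ft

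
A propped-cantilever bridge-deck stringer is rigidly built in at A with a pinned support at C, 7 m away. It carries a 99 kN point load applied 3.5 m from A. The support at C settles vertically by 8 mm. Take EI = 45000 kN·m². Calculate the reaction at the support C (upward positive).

R_C = 27.79 kN

Choose R_C as the redundant. The primary structure is the cantilever fixed at A.
Free-end deflection of the primary structure under the applied loading (downward +):
  point load 99 at a = 3.5: Pa²(3L − a)/(6EI) = 3537/EI
Flexibility coefficient — unit upward force at C: δ_{CC} = L³/(3EI) = 114.3/EI.
With EI = 45000 kN·m²: δ_0 = 0.078604 m and δ_{CC} = 0.002541 m/kN.
Compatibility — the beam at C must follow the support down by 0.008 m: δ_0 − R_C·δ_{CC} = 0.008, so R_C = (0.078604 − 0.008)/0.002541 = 27.79 kN.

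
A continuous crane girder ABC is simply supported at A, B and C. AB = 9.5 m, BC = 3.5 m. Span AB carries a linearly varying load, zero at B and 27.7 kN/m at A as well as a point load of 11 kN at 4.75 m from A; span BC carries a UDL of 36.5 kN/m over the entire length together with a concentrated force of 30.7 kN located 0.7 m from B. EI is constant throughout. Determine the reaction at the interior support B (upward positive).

R_B = 192.6 kN

Take M_B as the redundant. Released structure: two simple spans AB and BC with a hinge at B.
End slopes at the hinge B, treating each span as simply supported:
  span AB: triangular load, peak 27.7: 7w₀L³/(360EI) = 461.8/EI
  span AB: point load 11 at a = 4.75: Pab(L + a)/(6LEI) = 62.05/EI
  span BC: UDL 36.5: wL³/(24EI) = 65.21/EI
  span BC: point load 30.7 at a = 0.7: Pab(L + b)/(6LEI) = 18.05/EI
  relative rotation θ_0 = (523.8 + 83.26)/EI = 607.1/EI
A unit hogging moment at B produces rotation L₁/(3EI) + L₂/(3EI) = 4.333/EI.
Compatibility: M_B·(L₁+L₂)/(3EI) = θ_0, giving M_B = 140.1 kN·m (hogging).
Span AB, ΣM about A with M_B applied at B: R_B^{AB}·9.5 = 468.9 + 140.1, so R_B^{AB} = 64.11 kN and R_A = 142.6 − 64.11 = 78.47 kN.
Span BC, ΣM about C: R_B^{BC}·3.5 = 309.5 + 140.1, so R_B^{BC} = 128.5 kN and R_C = 158.4 − 128.5 = 29.99 kN.
R_B = 64.11 + 128.5 = 192.6 kN.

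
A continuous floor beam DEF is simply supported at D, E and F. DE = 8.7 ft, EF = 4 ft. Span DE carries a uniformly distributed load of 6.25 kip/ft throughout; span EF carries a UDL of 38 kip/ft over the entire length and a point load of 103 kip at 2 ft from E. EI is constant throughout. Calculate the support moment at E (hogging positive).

Take M_E as the redundant. Released structure: two simple spans DE and EF with a hinge at E.
Rotations at E on the released spans (each span's end-slope, ×1/EI):
  span DE: UDL 6.25: wL³/(24EI) = 171.5/EI
  span EF: UDL 38: wL³/(24EI) = 101.3/EI
  span EF: point load 103 at a = 2: Pab(L + b)/(6LEI) = 103/EI
  relative rotation θ_0 = (171.5 + 204.3)/EI = 375.8/EI
A unit hogging moment at E produces rotation L₁/(3EI) + L₂/(3EI) = 4.233/EI.
Compatibility: M_E·(L₁+L₂)/(3EI) = θ_0, giving M_E = 88.78 kip·ft (hogging).

M_E = 88.78 kip·ft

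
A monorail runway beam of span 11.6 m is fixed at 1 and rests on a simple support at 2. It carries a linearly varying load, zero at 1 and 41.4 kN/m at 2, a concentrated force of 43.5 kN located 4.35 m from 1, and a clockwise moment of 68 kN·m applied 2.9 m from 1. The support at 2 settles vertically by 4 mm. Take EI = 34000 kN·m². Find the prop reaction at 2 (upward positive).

R_2 = 143.7 kN

Release the roller at 2. Primary structure: cantilever fixed at 1.
Downward deflection at the released point 2 due to the loads:
  triangular load, peak 41.4 at the free end: 11w₀L⁴/(120EI) = 68714/EI
  point load 43.5 at a = 4.35: Pa²(3L − a)/(6EI) = 4177/EI
  clockwise couple 68 at a = 2.9: M₀a(2L − a)/(2EI) = 2002/EI
  δ_0 = 74893/EI
Tip deflection under a unit load at 2: L³/(3EI) = 520.3/EI.
With EI = 34000 kN·m²: δ_0 = 2.2027 m and δ_{22} = 0.015303 m/kN.
Compatibility — the beam at 2 must follow the support down by 0.004 m: δ_0 − R_2·δ_{22} = 0.004, so R_2 = (2.2027 − 0.004)/0.015303 = 143.7 kN.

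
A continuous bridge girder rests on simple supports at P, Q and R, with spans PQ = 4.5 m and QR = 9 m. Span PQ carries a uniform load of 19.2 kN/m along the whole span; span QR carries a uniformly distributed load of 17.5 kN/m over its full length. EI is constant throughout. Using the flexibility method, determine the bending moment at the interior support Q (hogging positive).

M_Q = 134.3 kN·m

Release continuity at Q by inserting a hinge; the redundant is the internal moment M_Q. The primary structure is two simply-supported spans PQ and QR.
Rotations at Q on the released spans (each span's end-slope, ×1/EI):
  span PQ: UDL 19.2: wL³/(24EI) = 72.9/EI
  span QR: UDL 17.5: wL³/(24EI) = 531.6/EI
  relative rotation θ_0 = (72.9 + 531.6)/EI = 604.5/EI
A unit hogging moment at Q produces rotation L₁/(3EI) + L₂/(3EI) = 4.5/EI.
Slope continuity at Q: θ_0 = M_Q·4.5/EI, so M_Q = 604.5/4.5 = 134.3 kN·m (hogging).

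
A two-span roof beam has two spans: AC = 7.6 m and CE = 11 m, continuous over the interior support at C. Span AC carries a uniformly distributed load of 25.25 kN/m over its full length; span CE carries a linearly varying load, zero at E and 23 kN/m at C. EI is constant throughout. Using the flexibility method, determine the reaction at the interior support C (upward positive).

Take M_C as the redundant. Released structure: two simple spans AC and CE with a hinge at C.
Discontinuity in slope at C on the released structure — sum the simple-span end rotations:
  span AC: UDL 25.25: wL³/(24EI) = 461.8/EI
  span CE: triangular load, peak 23: w₀L³/(45EI) = 680.3/EI
  relative rotation θ_0 = (461.8 + 680.3)/EI = 1142/EI
A unit hogging moment at C produces rotation L₁/(3EI) + L₂/(3EI) = 6.2/EI.
Compatibility: M_C·(L₁+L₂)/(3EI) = θ_0, giving M_C = 184.2 kN·m (hogging).
Span AC, ΣM about A with M_C applied at C: R_C^{AC}·7.6 = 729.2 + 184.2, so R_C^{AC} = 120.2 kN and R_A = 191.9 − 120.2 = 71.71 kN.
Span CE, ΣM about E: R_C^{CE}·11 = 927.7 + 184.2, so R_C^{CE} = 101.1 kN and R_E = 126.5 − 101.1 = 25.42 kN.
R_C = 120.2 + 101.1 = 221.3 kN.

R_C = 221.3 kN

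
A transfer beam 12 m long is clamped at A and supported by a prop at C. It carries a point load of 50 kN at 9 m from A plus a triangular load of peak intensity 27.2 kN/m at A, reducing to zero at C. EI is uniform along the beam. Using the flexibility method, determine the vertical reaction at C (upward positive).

Take the reaction at C as the redundant and release it; the primary structure is a cantilever fixed at A.
Deflection at C on the released cantilever, summing each load's contribution:
  point load 50 at a = 9: Pa²(3L − a)/(6EI) = 18225/EI
  triangular load, peak 27.2 at the fixed end: w₀L⁴/(30EI) = 18801/EI
  δ_0 = 37026/EI
Flexibility coefficient — unit upward force at C: δ_{CC} = L³/(3EI) = 576/EI.
Compatibility at C: δ_0 − R_C·δ_{CC} = 0, so R_C = 37026/576 = 64.28 kN.

R_C = 64.28 kN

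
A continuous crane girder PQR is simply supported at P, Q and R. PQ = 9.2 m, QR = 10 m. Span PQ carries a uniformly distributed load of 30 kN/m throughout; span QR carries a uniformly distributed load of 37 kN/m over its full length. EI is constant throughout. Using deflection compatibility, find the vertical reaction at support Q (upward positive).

R_Q = 405 kN

Take M_Q as the redundant. Released structure: two simple spans PQ and QR with a hinge at Q.
End slopes at the hinge Q, treating each span as simply supported:
  span PQ: UDL 30: wL³/(24EI) = 973.4/EI
  span QR: UDL 37: wL³/(24EI) = 1542/EI
  relative rotation θ_0 = (973.4 + 1542)/EI = 2515/EI
A unit hogging moment at Q produces rotation L₁/(3EI) + L₂/(3EI) = 6.4/EI.
Compatibility: M_Q·(L₁+L₂)/(3EI) = θ_0, giving M_Q = 393 kN·m (hogging).
Span PQ, ΣM about P with M_Q applied at Q: R_Q^{PQ}·9.2 = 1270 + 393, so R_Q^{PQ} = 180.7 kN and R_P = 276 − 180.7 = 95.29 kN.
Span QR, ΣM about R: R_Q^{QR}·10 = 1850 + 393, so R_Q^{QR} = 224.3 kN and R_R = 370 − 224.3 = 145.7 kN.
R_Q = 180.7 + 224.3 = 405 kN.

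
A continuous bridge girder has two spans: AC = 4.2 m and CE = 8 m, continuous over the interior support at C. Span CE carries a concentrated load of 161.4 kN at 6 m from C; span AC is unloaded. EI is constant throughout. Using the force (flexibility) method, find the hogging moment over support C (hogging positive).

M_C = 99.22 kN·m

Release continuity at C by inserting a hinge; the redundant is the internal moment M_C. The primary structure is two simply-supported spans AC and CE.
End slopes at the hinge C, treating each span as simply supported:
  span CE: point load 161.4 at a = 6: Pab(L + b)/(6LEI) = 403.5/EI
  relative rotation θ_0 = (0 + 403.5)/EI = 403.5/EI
A unit hogging moment at C produces rotation L₁/(3EI) + L₂/(3EI) = 4.067/EI.
Compatibility: M_C·(L₁+L₂)/(3EI) = θ_0, giving M_C = 99.22 kN·m (hogging).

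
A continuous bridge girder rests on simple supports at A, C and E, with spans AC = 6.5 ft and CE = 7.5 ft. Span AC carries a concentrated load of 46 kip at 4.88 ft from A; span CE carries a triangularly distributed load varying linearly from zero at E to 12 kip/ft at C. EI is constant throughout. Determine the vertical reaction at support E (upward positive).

Take M_C as the redundant. Released structure: two simple spans AC and CE with a hinge at C.
Rotations at C on the released spans (each span's end-slope, ×1/EI):
  span AC: point load 46 at a = 4.88: Pab(L + a)/(6LEI) = 106.1/EI
  span CE: triangular load, peak 12: w₀L³/(45EI) = 112.5/EI
  relative rotation θ_0 = (106.1 + 112.5)/EI = 218.6/EI
A unit hogging moment at C produces rotation L₁/(3EI) + L₂/(3EI) = 4.667/EI.
Slope continuity at C: θ_0 = M_C·4.667/EI, so M_C = 218.6/4.667 = 46.85 kip·ft (hogging).
Span CE, ΣM about E: R_C^{CE}·7.5 = 225 + 46.85, so R_C^{CE} = 36.25 kip and R_E = 45 − 36.25 = 8.754 kip.

R_E = 8.754 kip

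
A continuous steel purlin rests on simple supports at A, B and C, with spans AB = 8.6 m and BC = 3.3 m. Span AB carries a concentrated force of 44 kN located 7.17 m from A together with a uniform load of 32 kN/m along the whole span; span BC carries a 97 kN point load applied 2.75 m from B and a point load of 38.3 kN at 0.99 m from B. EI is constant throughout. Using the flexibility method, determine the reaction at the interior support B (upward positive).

Release continuity at B by inserting a hinge; the redundant is the internal moment M_B. The primary structure is two simply-supported spans AB and BC.
Rotations at B on the released spans (each span's end-slope, ×1/EI):
  span AB: point load 44 at a = 7.17: Pab(L + a)/(6LEI) = 137.9/EI
  span AB: UDL 32: wL³/(24EI) = 848.1/EI
  span BC: point load 97 at a = 2.75: Pab(L + b)/(6LEI) = 28.53/EI
  span BC: point load 38.3 at a = 0.99: Pab(L + b)/(6LEI) = 24.82/EI
  relative rotation θ_0 = (986 + 53.34)/EI = 1039/EI
A unit hogging moment at B produces rotation L₁/(3EI) + L₂/(3EI) = 3.967/EI.
Slope continuity at B: θ_0 = M_B·3.967/EI, so M_B = 1039/3.967 = 262 kN·m (hogging).
Span AB, ΣM about A with M_B applied at B: R_B^{AB}·8.6 = 1499 + 262, so R_B^{AB} = 204.7 kN and R_A = 319.2 − 204.7 = 114.5 kN.
Span BC, ΣM about C: R_B^{BC}·3.3 = 141.8 + 262, so R_B^{BC} = 122.4 kN and R_C = 135.3 − 122.4 = 12.93 kN.
R_B = 204.7 + 122.4 = 327.1 kN.

R_B = 327.1 kN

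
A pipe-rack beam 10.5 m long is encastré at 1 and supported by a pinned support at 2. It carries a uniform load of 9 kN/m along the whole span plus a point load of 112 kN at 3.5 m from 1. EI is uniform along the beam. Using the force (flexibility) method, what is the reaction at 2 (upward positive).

R_2 = 52.03 kN

Take the reaction at 2 as the redundant and release it; the primary structure is a cantilever fixed at 1.
Downward deflection at the released point 2 due to the loads:
  UDL 9: wL⁴/(8EI) = 13674/EI
  point load 112 at a = 3.5: Pa²(3L − a)/(6EI) = 6403/EI
  δ_0 = 20077/EI
Flexibility coefficient — unit upward force at 2: δ_{22} = L³/(3EI) = 385.9/EI.
The prop prevents deflection at 2: R_2 = δ_0/δ_{22} = 20077/385.9 = 52.03 kN.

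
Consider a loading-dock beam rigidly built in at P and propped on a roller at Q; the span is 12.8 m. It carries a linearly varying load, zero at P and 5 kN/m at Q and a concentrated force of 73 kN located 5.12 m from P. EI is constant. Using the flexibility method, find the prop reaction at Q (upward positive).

R_Q = 32.78 kN

Choose R_Q as the redundant. The primary structure is the cantilever fixed at P.
Primary-structure tip deflection at Q by superposition:
  triangular load, peak 5 at the free end: 11w₀L⁴/(120EI) = 12303/EI
  point load 73 at a = 5.12: Pa²(3L − a)/(6EI) = 10614/EI
  δ_0 = 22918/EI
Tip deflection under a unit load at Q: L³/(3EI) = 699.1/EI.
Compatibility at Q: δ_0 − R_Q·δ_{QQ} = 0, so R_Q = 22918/699.1 = 32.78 kN.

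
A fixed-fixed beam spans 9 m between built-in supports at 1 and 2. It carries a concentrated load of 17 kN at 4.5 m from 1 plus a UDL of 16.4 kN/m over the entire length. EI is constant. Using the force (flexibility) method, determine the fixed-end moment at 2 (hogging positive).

M_2 = 129.8 kN·m

Take the two fixed-end moments M_1, M_2 as redundants; the released structure is the simple span 12.
End rotations of the released simple span under the applied load (×1/EI):
  at 1: point load 17 at a = 4.5: Pab(L + b)/(6LEI) = 86.06/EI
  at 2: point load 17 at a = 4.5: Pab(L + a)/(6LEI) = 86.06/EI
  at 1: UDL 16.4: wL³/(24EI) = 498.1/EI
  at 2: UDL 16.4: wL³/(24EI) = 498.1/EI
  θ_10 = 584.2/EI,  θ_20 = 584.2/EI
Flexibility coefficients: a unit moment at one end gives L/(3EI) there and L/(6EI) at the far end, so f₁₁ = f₂₂ = 3/EI and f₁₂ = f₂₁ = 1.5/EI.
Compatibility — zero rotation at each built-in end:
  3 M_1 + 1.5 M_2 = 584.2
  1.5 M_1 + 3 M_2 = 584.2
Solving the pair gives M_1 = 129.8 kN·m and M_2 = 129.8 kN·m (hogging).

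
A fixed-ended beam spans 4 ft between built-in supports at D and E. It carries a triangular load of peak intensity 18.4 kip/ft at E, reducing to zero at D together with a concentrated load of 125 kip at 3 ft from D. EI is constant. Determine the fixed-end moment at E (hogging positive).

Release both end moments; the primary structure is a simply-supported span DE with redundants M_D and M_E.
On the primary (simply-supported) span, the end slopes from the loading are:
  at D: triangular load, peak 18.4: 7w₀L³/(360EI) = 22.9/EI
  at E: triangular load, peak 18.4: w₀L³/(45EI) = 26.17/EI
  at D: point load 125 at a = 3: Pab(L + b)/(6LEI) = 78.12/EI
  at E: point load 125 at a = 3: Pab(L + a)/(6LEI) = 109.4/EI
  θ_D0 = 101/EI,  θ_E0 = 135.5/EI
Flexibility coefficients: a unit moment at one end gives L/(3EI) there and L/(6EI) at the far end, so f₁₁ = f₂₂ = 1.333/EI and f₁₂ = f₂₁ = 0.6667/EI.
Compatibility — zero rotation at each built-in end:
  1.333 M_D + 0.6667 M_E = 101
  0.6667 M_D + 1.333 M_E = 135.5
Solving the pair gives M_D = 33.25 kip·ft and M_E = 85.03 kip·ft (hogging).

M_E = 85.03 kip·ft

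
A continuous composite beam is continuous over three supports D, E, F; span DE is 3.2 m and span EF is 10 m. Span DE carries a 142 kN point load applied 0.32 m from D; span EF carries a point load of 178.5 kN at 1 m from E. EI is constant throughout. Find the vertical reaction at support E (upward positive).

R_E = 224.8 kN

Release continuity at E by inserting a hinge; the redundant is the internal moment M_E. The primary structure is two simply-supported spans DE and EF.
Discontinuity in slope at E on the released structure — sum the simple-span end rotations:
  span DE: point load 142 at a = 0.32: Pab(L + a)/(6LEI) = 23.99/EI
  span EF: point load 178.5 at a = 1: Pab(L + b)/(6LEI) = 508.7/EI
  relative rotation θ_0 = (23.99 + 508.7)/EI = 532.7/EI
A unit hogging moment at E produces rotation L₁/(3EI) + L₂/(3EI) = 4.4/EI.
Slope continuity at E: θ_0 = M_E·4.4/EI, so M_E = 532.7/4.4 = 121.1 kN·m (hogging).
Span DE, ΣM about D with M_E applied at E: R_E^{DE}·3.2 = 45.44 + 121.1, so R_E^{DE} = 52.04 kN and R_D = 142 − 52.04 = 89.96 kN.
Span EF, ΣM about F: R_E^{EF}·10 = 1606 + 121.1, so R_E^{EF} = 172.8 kN and R_F = 178.5 − 172.8 = 5.743 kN.
R_E = 52.04 + 172.8 = 224.8 kN.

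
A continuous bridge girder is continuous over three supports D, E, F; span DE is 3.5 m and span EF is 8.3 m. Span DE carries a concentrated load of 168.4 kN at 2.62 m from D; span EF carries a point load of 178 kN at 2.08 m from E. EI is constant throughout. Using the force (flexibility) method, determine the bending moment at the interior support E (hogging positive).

M_E = 199.5 kN·m

Take M_E as the redundant. Released structure: two simple spans DE and EF with a hinge at E.
Discontinuity in slope at E on the released structure — sum the simple-span end rotations:
  span DE: point load 168.4 at a = 2.62: Pab(L + a)/(6LEI) = 113.2/EI
  span EF: point load 178 at a = 2.08: Pab(L + b)/(6LEI) = 671.4/EI
  relative rotation θ_0 = (113.2 + 671.4)/EI = 784.6/EI
A unit hogging moment at E produces rotation L₁/(3EI) + L₂/(3EI) = 3.933/EI.
Slope continuity at E: θ_0 = M_E·3.933/EI, so M_E = 784.6/3.933 = 199.5 kN·m (hogging).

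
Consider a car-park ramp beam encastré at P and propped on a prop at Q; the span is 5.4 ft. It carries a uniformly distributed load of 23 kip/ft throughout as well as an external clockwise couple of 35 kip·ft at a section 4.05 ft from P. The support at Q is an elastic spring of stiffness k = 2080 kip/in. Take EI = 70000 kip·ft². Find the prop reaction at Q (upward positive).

Choose R_Q as the redundant. The primary structure is the cantilever fixed at P.
Primary-structure tip deflection at Q by superposition:
  UDL 23: wL⁴/(8EI) = 2445/EI
  clockwise couple 35 at a = 4.05: M₀a(2L − a)/(2EI) = 478.4/EI
  δ_0 = 2923/EI
Flexibility coefficient — unit upward force at Q: δ_{QQ} = L³/(3EI) = 52.49/EI.
With EI = 70000 kip·ft²: δ_0 = 0.041758 ft and δ_{QQ} = 0.00075 ft/kip.
Compatibility — the spring shortens by R_Q/k under the reaction it provides: δ_0 − R_Q·δ_{QQ} = R_Q/k. With 1/k = 1/(2080×12) ft/kip = 0.00004 ft/kip, R_Q = δ_0 / (δ_{QQ} + 1/k) = 0.041758 / (0.00075 + 0.00004) = 52.86 kip.

R_Q = 52.86 kip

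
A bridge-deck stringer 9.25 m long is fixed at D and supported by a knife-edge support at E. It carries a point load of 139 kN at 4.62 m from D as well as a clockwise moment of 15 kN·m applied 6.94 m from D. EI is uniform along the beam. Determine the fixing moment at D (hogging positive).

M_D = 235.1 kN·m

Remove the prop at E; the released (primary) structure is a cantilever built in at D.
Downward deflection at the released point E due to the loads:
  point load 139 at a = 4.62: Pa²(3L − a)/(6EI) = 11437/EI
  clockwise couple 15 at a = 6.94: M₀a(2L − a)/(2EI) = 601.7/EI
  δ_0 = 12039/EI
Tip deflection under a unit load at E: L³/(3EI) = 263.8/EI.
The prop prevents deflection at E: R_E = δ_0/δ_{EE} = 12039/263.8 = 45.63 kN.
Moment equilibrium about D: M_D = Σ(load moments about D) − R_E·L = 657.2 − 45.63×9.25 = 235.1 kN·m.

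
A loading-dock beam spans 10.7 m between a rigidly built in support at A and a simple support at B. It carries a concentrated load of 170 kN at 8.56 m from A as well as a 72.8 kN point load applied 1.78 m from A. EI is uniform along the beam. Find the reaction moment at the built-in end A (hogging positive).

Choose R_B as the redundant. The primary structure is the cantilever fixed at A.
Deflection at B on the released cantilever, summing each load's contribution:
  point load 170 at a = 8.56: Pa²(3L − a)/(6EI) = 48871/EI
  point load 72.8 at a = 1.78: Pa²(3L − a)/(6EI) = 1166/EI
  δ_0 = 50037/EI
Flexibility coefficient — unit upward force at B: δ_{BB} = L³/(3EI) = 408.3/EI.
Compatibility at B: δ_0 − R_B·δ_{BB} = 0, so R_B = 50037/408.3 = 122.5 kN.
Moment equilibrium about A: M_A = Σ(load moments about A) − R_B·L = 1585 − 122.5×10.7 = 273.7 kN·m.

M_A = 273.7 kN·m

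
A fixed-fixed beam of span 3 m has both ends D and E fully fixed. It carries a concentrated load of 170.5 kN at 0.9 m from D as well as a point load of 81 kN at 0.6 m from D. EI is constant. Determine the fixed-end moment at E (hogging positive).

M_E = 40 kN·m

Release both end moments; the primary structure is a simply-supported span DE with redundants M_D and M_E.
On the primary (simply-supported) span, the end slopes from the loading are:
  at D: point load 170.5 at a = 0.9: Pab(L + b)/(6LEI) = 91.3/EI
  at E: point load 170.5 at a = 0.9: Pab(L + a)/(6LEI) = 69.82/EI
  at D: point load 81 at a = 0.6: Pab(L + b)/(6LEI) = 34.99/EI
  at E: point load 81 at a = 0.6: Pab(L + a)/(6LEI) = 23.33/EI
  θ_D0 = 126.3/EI,  θ_E0 = 93.15/EI
Flexibility coefficients: a unit moment at one end gives L/(3EI) there and L/(6EI) at the far end, so f₁₁ = f₂₂ = 1/EI and f₁₂ = f₂₁ = 0.5/EI.
Compatibility — zero rotation at each built-in end:
  1 M_D + 0.5 M_E = 126.3
  0.5 M_D + 1 M_E = 93.15
Solving the pair gives M_D = 106.3 kN·m and M_E = 40 kN·m (hogging).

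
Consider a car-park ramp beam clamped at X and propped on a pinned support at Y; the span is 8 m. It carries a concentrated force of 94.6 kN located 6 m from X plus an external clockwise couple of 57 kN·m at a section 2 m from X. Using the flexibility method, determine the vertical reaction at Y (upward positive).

R_Y = 64.54 kN

Release the roller at Y. Primary structure: cantilever fixed at X.
Deflection at Y on the released cantilever, summing each load's contribution:
  point load 94.6 at a = 6: Pa²(3L − a)/(6EI) = 10217/EI
  clockwise couple 57 at a = 2: M₀a(2L − a)/(2EI) = 798/EI
  δ_0 = 11015/EI
Flexibility coefficient — unit upward force at Y: δ_{YY} = L³/(3EI) = 170.7/EI.
The prop prevents deflection at Y: R_Y = δ_0/δ_{YY} = 11015/170.7 = 64.54 kN.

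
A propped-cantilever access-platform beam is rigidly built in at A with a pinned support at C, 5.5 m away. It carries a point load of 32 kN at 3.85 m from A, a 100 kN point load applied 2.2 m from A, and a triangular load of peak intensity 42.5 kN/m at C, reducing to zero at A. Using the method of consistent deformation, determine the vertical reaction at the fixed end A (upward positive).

R_A = 145.8 kN

Choose R_C as the redundant. The primary structure is the cantilever fixed at A.
Downward deflection at the released point C due to the loads:
  point load 32 at a = 3.85: Pa²(3L − a)/(6EI) = 1000/EI
  point load 100 at a = 2.2: Pa²(3L − a)/(6EI) = 1154/EI
  triangular load, peak 42.5 at the free end: 11w₀L⁴/(120EI) = 3565/EI
  δ_0 = 5718/EI
Tip deflection under a unit load at C: L³/(3EI) = 55.46/EI.
Compatibility at C: δ_0 − R_C·δ_{CC} = 0, so R_C = 5718/55.46 = 103.1 kN.
Vertical equilibrium: R_A = ΣP − R_C = 248.9 − 103.1 = 145.8 kN.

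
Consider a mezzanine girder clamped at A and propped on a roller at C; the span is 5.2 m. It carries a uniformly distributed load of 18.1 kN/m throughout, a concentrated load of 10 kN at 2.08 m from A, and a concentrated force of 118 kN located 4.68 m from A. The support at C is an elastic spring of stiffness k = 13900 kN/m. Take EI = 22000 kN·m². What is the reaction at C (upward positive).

R_C = 133.2 kN

Remove the prop at C; the released (primary) structure is a cantilever built in at A.
Deflection at C on the released cantilever, summing each load's contribution:
  UDL 18.1: wL⁴/(8EI) = 1654/EI
  point load 10 at a = 2.08: Pa²(3L − a)/(6EI) = 97.49/EI
  point load 118 at a = 4.68: Pa²(3L − a)/(6EI) = 4704/EI
  δ_0 = 6456/EI
Flexibility coefficient — unit upward force at C: δ_{CC} = L³/(3EI) = 46.87/EI.
With EI = 22000 kN·m²: δ_0 = 0.29343 m and δ_{CC} = 0.00213 m/kN.
Compatibility — the spring shortens by R_C/k under the reaction it provides: δ_0 − R_C·δ_{CC} = R_C/k. With 1/k = 0.000072 m/kN, R_C = δ_0 / (δ_{CC} + 1/k) = 0.29343 / (0.00213 + 0.000072) = 133.2 kN.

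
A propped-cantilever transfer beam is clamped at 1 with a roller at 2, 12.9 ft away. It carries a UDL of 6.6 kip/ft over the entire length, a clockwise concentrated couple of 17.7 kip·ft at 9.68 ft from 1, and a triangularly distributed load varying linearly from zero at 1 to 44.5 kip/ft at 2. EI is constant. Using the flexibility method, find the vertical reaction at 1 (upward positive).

Choose R_2 as the redundant. The primary structure is the cantilever fixed at 1.
Free-end deflection of the primary structure under the applied loading (downward +):
  UDL 6.6: wL⁴/(8EI) = 22846/EI
  clockwise couple 17.7 at a = 9.68: M₀a(2L − a)/(2EI) = 1381/EI
  triangular load, peak 44.5 at the free end: 11w₀L⁴/(120EI) = 112961/EI
  δ_0 = 137189/EI
Tip deflection under a unit load at 2: L³/(3EI) = 715.6/EI.
The prop prevents deflection at 2: R_2 = δ_0/δ_{22} = 137189/715.6 = 191.7 kip.
Vertical equilibrium: R_1 = ΣP − R_2 = 372.2 − 191.7 = 180.4 kip.

R_1 = 180.4 kip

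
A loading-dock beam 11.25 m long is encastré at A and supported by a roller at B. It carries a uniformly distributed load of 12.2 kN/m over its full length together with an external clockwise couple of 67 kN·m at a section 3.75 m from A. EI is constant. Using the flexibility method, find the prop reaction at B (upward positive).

Take the reaction at B as the redundant and release it; the primary structure is a cantilever fixed at A.
Deflection at B on the released cantilever, summing each load's contribution:
  UDL 12.2: wL⁴/(8EI) = 24428/EI
  clockwise couple 67 at a = 3.75: M₀a(2L − a)/(2EI) = 2355/EI
  δ_0 = 26783/EI
Tip deflection under a unit load at B: L³/(3EI) = 474.6/EI.
Compatibility at B: δ_0 − R_B·δ_{BB} = 0, so R_B = 26783/474.6 = 56.43 kN.

R_B = 56.43 kN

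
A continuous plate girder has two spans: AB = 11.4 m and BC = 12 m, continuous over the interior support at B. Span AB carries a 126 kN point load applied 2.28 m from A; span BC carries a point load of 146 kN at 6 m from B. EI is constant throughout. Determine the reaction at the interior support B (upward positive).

R_B = 138.5 kN

Insert a hinge at B; M_B is the redundant, and each span becomes simply supported.
End slopes at the hinge B, treating each span as simply supported:
  span AB: point load 126 at a = 2.28: Pab(L + a)/(6LEI) = 524/EI
  span BC: point load 146 at a = 6: Pab(L + b)/(6LEI) = 1314/EI
  relative rotation θ_0 = (524 + 1314)/EI = 1838/EI
A unit hogging moment at B produces rotation L₁/(3EI) + L₂/(3EI) = 7.8/EI.
Compatibility: M_B·(L₁+L₂)/(3EI) = θ_0, giving M_B = 235.6 kN·m (hogging).
Span AB, ΣM about A with M_B applied at B: R_B^{AB}·11.4 = 287.3 + 235.6, so R_B^{AB} = 45.87 kN and R_A = 126 − 45.87 = 80.13 kN.
Span BC, ΣM about C: R_B^{BC}·12 = 876 + 235.6, so R_B^{BC} = 92.64 kN and R_C = 146 − 92.64 = 53.36 kN.
R_B = 45.87 + 92.64 = 138.5 kN.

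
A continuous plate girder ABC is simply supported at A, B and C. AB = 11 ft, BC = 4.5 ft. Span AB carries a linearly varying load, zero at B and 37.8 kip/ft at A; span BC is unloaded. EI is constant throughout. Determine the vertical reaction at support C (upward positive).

Take M_B as the redundant. Released structure: two simple spans AB and BC with a hinge at B.
Discontinuity in slope at B on the released structure — sum the simple-span end rotations:
  span AB: triangular load, peak 37.8: 7w₀L³/(360EI) = 978.3/EI
  relative rotation θ_0 = (978.3 + 0)/EI = 978.3/EI
A unit hogging moment at B produces rotation L₁/(3EI) + L₂/(3EI) = 5.167/EI.
Slope continuity at B: θ_0 = M_B·5.167/EI, so M_B = 978.3/5.167 = 189.3 kip·ft (hogging).
Span BC, ΣM about C: R_B^{BC}·4.5 = 0 + 189.3, so R_B^{BC} = 42.08 kip and R_C = 0 − 42.08 = -42.08 kip.

R_C = -42.08 kip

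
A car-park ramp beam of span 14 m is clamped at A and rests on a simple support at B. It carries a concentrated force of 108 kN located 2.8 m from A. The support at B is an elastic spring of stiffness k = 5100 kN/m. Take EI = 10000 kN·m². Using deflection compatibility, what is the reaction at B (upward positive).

Choose R_B as the redundant. The primary structure is the cantilever fixed at A.
Deflection at B on the released cantilever, summing each load's contribution:
  point load 108 at a = 2.8: Pa²(3L − a)/(6EI) = 5532/EI
Tip deflection under a unit load at B: L³/(3EI) = 914.7/EI.
With EI = 10000 kN·m²: δ_0 = 0.55319 m and δ_{BB} = 0.091467 m/kN.
Compatibility — the spring shortens by R_B/k under the reaction it provides: δ_0 − R_B·δ_{BB} = R_B/k. With 1/k = 0.000196 m/kN, R_B = δ_0 / (δ_{BB} + 1/k) = 0.55319 / (0.091467 + 0.000196) = 6.035 kN.

R_B = 6.035 kN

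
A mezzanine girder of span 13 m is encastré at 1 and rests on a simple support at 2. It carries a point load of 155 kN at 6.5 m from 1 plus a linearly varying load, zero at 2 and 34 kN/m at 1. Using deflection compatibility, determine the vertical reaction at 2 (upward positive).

R_2 = 92.64 kN

Take the reaction at 2 as the redundant and release it; the primary structure is a cantilever fixed at 1.
Downward deflection at the released point 2 due to the loads:
  point load 155 at a = 6.5: Pa²(3L − a)/(6EI) = 35472/EI
  triangular load, peak 34 at the fixed end: w₀L⁴/(30EI) = 32369/EI
  δ_0 = 67842/EI
Flexibility coefficient — unit upward force at 2: δ_{22} = L³/(3EI) = 732.3/EI.
Compatibility at 2: δ_0 − R_2·δ_{22} = 0, so R_2 = 67842/732.3 = 92.64 kN.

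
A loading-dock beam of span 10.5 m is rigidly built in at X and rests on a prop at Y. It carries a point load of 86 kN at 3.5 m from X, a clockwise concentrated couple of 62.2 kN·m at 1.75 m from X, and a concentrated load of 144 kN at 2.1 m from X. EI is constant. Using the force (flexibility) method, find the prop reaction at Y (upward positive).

R_Y = 23.52 kN

Release the roller at Y. Primary structure: cantilever fixed at X.
Downward deflection at the released point Y due to the loads:
  point load 86 at a = 3.5: Pa²(3L − a)/(6EI) = 4916/EI
  clockwise couple 62.2 at a = 1.75: M₀a(2L − a)/(2EI) = 1048/EI
  point load 144 at a = 2.1: Pa²(3L − a)/(6EI) = 3112/EI
  δ_0 = 9076/EI
Tip deflection under a unit load at Y: L³/(3EI) = 385.9/EI.
The prop prevents deflection at Y: R_Y = δ_0/δ_{YY} = 9076/385.9 = 23.52 kN.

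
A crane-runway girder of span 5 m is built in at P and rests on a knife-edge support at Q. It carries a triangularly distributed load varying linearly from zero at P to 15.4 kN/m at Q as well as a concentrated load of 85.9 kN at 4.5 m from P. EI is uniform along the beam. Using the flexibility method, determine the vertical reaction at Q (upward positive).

R_Q = 94.23 kN

Choose R_Q as the redundant. The primary structure is the cantilever fixed at P.
Downward deflection at the released point Q due to the loads:
  triangular load, peak 15.4 at the free end: 11w₀L⁴/(120EI) = 882.3/EI
  point load 85.9 at a = 4.5: Pa²(3L − a)/(6EI) = 3044/EI
  δ_0 = 3926/EI
Tip deflection under a unit load at Q: L³/(3EI) = 41.67/EI.
The prop prevents deflection at Q: R_Q = δ_0/δ_{QQ} = 3926/41.67 = 94.23 kN.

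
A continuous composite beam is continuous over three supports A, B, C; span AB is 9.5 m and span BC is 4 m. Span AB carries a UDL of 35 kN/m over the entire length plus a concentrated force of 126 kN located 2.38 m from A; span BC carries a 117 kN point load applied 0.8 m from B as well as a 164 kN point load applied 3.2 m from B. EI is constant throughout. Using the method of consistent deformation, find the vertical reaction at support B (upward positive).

R_B = 471.8 kN

Insert a hinge at B; M_B is the redundant, and each span becomes simply supported.
Rotations at B on the released spans (each span's end-slope, ×1/EI):
  span AB: UDL 35: wL³/(24EI) = 1250/EI
  span AB: point load 126 at a = 2.38: Pab(L + a)/(6LEI) = 445/EI
  span BC: point load 117 at a = 0.8: Pab(L + b)/(6LEI) = 89.86/EI
  span BC: point load 164 at a = 3.2: Pab(L + b)/(6LEI) = 83.97/EI
  relative rotation θ_0 = (1695 + 173.8)/EI = 1869/EI
A unit hogging moment at B produces rotation L₁/(3EI) + L₂/(3EI) = 4.5/EI.
Compatibility: M_B·(L₁+L₂)/(3EI) = θ_0, giving M_B = 415.4 kN·m (hogging).
Span AB, ΣM about A with M_B applied at B: R_B^{AB}·9.5 = 1879 + 415.4, so R_B^{AB} = 241.5 kN and R_A = 458.5 − 241.5 = 217 kN.
Span BC, ΣM about C: R_B^{BC}·4 = 505.6 + 415.4, so R_B^{BC} = 230.2 kN and R_C = 281 − 230.2 = 50.76 kN.
R_B = 241.5 + 230.2 = 471.8 kN.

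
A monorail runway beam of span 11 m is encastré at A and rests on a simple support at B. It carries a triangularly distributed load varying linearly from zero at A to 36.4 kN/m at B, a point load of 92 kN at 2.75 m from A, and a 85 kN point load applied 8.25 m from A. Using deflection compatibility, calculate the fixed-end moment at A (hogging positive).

M_A = 532.5 kN·m

Take the reaction at B as the redundant and release it; the primary structure is a cantilever fixed at A.
Free-end deflection of the primary structure under the applied loading (downward +):
  triangular load, peak 36.4 at the free end: 11w₀L⁴/(120EI) = 48852/EI
  point load 92 at a = 2.75: Pa²(3L − a)/(6EI) = 3508/EI
  point load 85 at a = 8.25: Pa²(3L − a)/(6EI) = 23864/EI
  δ_0 = 76224/EI
Flexibility coefficient — unit upward force at B: δ_{BB} = L³/(3EI) = 443.7/EI.
The prop prevents deflection at B: R_B = δ_0/δ_{BB} = 76224/443.7 = 171.8 kN.
Moment equilibrium about A: M_A = Σ(load moments about A) − R_B·L = 2422 − 171.8×11 = 532.5 kN·m.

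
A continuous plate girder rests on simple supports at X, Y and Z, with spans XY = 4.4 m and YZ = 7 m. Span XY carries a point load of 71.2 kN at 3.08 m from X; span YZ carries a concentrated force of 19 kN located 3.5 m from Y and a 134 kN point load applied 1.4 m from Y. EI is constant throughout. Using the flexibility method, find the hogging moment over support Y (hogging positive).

M_Y = 119.8 kN·m

Take M_Y as the redundant. Released structure: two simple spans XY and YZ with a hinge at Y.
End slopes at the hinge Y, treating each span as simply supported:
  span XY: point load 71.2 at a = 3.08: Pab(L + a)/(6LEI) = 82.02/EI
  span YZ: point load 19 at a = 3.5: Pab(L + b)/(6LEI) = 58.19/EI
  span YZ: point load 134 at a = 1.4: Pab(L + b)/(6LEI) = 315.2/EI
  relative rotation θ_0 = (82.02 + 373.4)/EI = 455.4/EI
A unit hogging moment at Y produces rotation L₁/(3EI) + L₂/(3EI) = 3.8/EI.
Compatibility: M_Y·(L₁+L₂)/(3EI) = θ_0, giving M_Y = 119.8 kN·m (hogging).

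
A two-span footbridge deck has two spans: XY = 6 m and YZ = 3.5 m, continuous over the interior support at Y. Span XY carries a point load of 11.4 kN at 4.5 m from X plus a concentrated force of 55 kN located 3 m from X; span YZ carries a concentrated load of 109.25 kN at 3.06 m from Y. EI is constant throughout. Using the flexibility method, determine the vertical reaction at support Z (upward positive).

R_Z = 79.84 kN

Release continuity at Y by inserting a hinge; the redundant is the internal moment M_Y. The primary structure is two simply-supported spans XY and YZ.
End slopes at the hinge Y, treating each span as simply supported:
  span XY: point load 11.4 at a = 4.5: Pab(L + a)/(6LEI) = 22.44/EI
  span XY: point load 55 at a = 3: Pab(L + a)/(6LEI) = 123.8/EI
  span YZ: point load 109.25 at a = 3.06: Pab(L + b)/(6LEI) = 27.6/EI
  relative rotation θ_0 = (146.2 + 27.6)/EI = 173.8/EI
A unit hogging moment at Y produces rotation L₁/(3EI) + L₂/(3EI) = 3.167/EI.
Compatibility: M_Y·(L₁+L₂)/(3EI) = θ_0, giving M_Y = 54.88 kN·m (hogging).
Span YZ, ΣM about Z: R_Y^{YZ}·3.5 = 48.07 + 54.88, so R_Y^{YZ} = 29.41 kN and R_Z = 109.2 − 29.41 = 79.84 kN.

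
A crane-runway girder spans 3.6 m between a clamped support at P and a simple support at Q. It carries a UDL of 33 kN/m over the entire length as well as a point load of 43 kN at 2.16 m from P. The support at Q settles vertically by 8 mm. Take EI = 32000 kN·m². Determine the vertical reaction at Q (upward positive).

R_Q = 46.67 kN

Choose R_Q as the redundant. The primary structure is the cantilever fixed at P.
Downward deflection at the released point Q due to the loads:
  UDL 33: wL⁴/(8EI) = 692.8/EI
  point load 43 at a = 2.16: Pa²(3L − a)/(6EI) = 288.9/EI
  δ_0 = 981.7/EI
Tip deflection under a unit load at Q: L³/(3EI) = 15.55/EI.
With EI = 32000 kN·m²: δ_0 = 0.030679 m and δ_{QQ} = 0.000486 m/kN.
Compatibility — the beam at Q must follow the support down by 0.008 m: δ_0 − R_Q·δ_{QQ} = 0.008, so R_Q = (0.030679 − 0.008)/0.000486 = 46.67 kN.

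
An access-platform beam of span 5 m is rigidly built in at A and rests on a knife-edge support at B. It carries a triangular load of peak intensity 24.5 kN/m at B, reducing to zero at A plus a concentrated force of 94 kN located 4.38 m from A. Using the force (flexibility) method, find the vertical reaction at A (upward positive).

R_A = 44.96 kN

Take the reaction at B as the redundant and release it; the primary structure is a cantilever fixed at A.
Deflection at B on the released cantilever, summing each load's contribution:
  triangular load, peak 24.5 at the free end: 11w₀L⁴/(120EI) = 1404/EI
  point load 94 at a = 4.38: Pa²(3L − a)/(6EI) = 3192/EI
  δ_0 = 4596/EI
Tip deflection under a unit load at B: L³/(3EI) = 41.67/EI.
The prop prevents deflection at B: R_B = δ_0/δ_{BB} = 4596/41.67 = 110.3 kN.
Vertical equilibrium: R_A = ΣP − R_B = 155.2 − 110.3 = 44.96 kN.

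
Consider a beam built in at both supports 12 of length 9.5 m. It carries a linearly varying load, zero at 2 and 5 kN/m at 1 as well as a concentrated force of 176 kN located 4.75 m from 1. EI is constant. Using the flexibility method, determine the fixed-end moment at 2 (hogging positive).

Release both end moments; the primary structure is a simply-supported span 12 with redundants M_1 and M_2.
On the primary (simply-supported) span, the end slopes from the loading are:
  at 1: triangular load, peak 5: w₀L³/(45EI) = 95.26/EI
  at 2: triangular load, peak 5: 7w₀L³/(360EI) = 83.36/EI
  at 1: point load 176 at a = 4.75: Pab(L + b)/(6LEI) = 992.8/EI
  at 2: point load 176 at a = 4.75: Pab(L + a)/(6LEI) = 992.8/EI
  θ_10 = 1088/EI,  θ_20 = 1076/EI
Flexibility coefficients: a unit moment at one end gives L/(3EI) there and L/(6EI) at the far end, so f₁₁ = f₂₂ = 3.167/EI and f₁₂ = f₂₁ = 1.583/EI.
Compatibility — zero rotation at each built-in end:
  3.167 M_1 + 1.583 M_2 = 1088
  1.583 M_1 + 3.167 M_2 = 1076
Solving the pair gives M_1 = 231.6 kN·m and M_2 = 224 kN·m (hogging).

M_2 = 224 kN·m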